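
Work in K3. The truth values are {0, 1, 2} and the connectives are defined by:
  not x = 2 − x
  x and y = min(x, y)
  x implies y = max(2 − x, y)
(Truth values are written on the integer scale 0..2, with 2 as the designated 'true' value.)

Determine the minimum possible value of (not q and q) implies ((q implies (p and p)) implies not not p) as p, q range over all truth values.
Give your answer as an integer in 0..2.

1

Take p = 0, q = 1:
not q = not 1 = 1
not q and q = 1 and 1 = 1
p and p = 0 and 0 = 0
q implies (p and p) = 1 implies 0 = 1
not p = not 0 = 2
not not p = not 2 = 0
(q implies (p and p)) implies not not p = 1 implies 0 = 1
(not q and q) implies ((q implies (p and p)) implies not not p) = 1 implies 1 = 1
No assignment yields a value below 1, so this is the minimum.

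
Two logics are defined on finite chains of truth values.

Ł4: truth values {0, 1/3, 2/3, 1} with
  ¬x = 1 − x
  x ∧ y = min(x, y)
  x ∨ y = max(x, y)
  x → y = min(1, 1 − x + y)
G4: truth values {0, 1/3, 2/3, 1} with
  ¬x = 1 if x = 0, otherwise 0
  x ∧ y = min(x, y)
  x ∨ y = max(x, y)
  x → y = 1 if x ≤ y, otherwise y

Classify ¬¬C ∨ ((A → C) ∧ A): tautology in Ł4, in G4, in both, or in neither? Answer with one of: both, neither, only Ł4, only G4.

neither

In Ł4: at A = 0, C = 0 the value is 0 — not a tautology.
In G4: at A = 0, C = 0 the value is 0 — not a tautology.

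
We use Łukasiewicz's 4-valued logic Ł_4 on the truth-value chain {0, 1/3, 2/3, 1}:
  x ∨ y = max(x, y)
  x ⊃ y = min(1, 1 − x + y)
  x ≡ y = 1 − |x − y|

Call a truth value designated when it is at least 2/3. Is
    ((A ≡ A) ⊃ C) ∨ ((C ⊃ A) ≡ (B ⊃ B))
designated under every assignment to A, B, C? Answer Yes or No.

Yes

At A = 0, B = 2/3, C = 1/3, for instance:
A ≡ A = 0 ≡ 0 = 1
(A ≡ A) ⊃ C = 1 ⊃ 1/3 = 1/3
C ⊃ A = 1/3 ⊃ 0 = 2/3
B ⊃ B = 2/3 ⊃ 2/3 = 1
(C ⊃ A) ≡ (B ⊃ B) = 2/3 ≡ 1 = 2/3
((A ≡ A) ⊃ C) ∨ ((C ⊃ A) ≡ (B ⊃ B)) = 1/3 ∨ 2/3 = 2/3
and checking the remaining 63 assignments likewise gives ≥ 2/3 in every case.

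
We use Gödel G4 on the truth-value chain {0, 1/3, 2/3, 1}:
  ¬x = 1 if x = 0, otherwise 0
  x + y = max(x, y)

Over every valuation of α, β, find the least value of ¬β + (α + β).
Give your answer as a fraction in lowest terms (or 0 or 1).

Take α = 0, β = 1/3:
¬β = ¬1/3 = 0
α + β = 0 + 1/3 = 1/3
¬β + (α + β) = 0 + 1/3 = 1/3
No assignment yields a value below 1/3, so this is the minimum.

1/3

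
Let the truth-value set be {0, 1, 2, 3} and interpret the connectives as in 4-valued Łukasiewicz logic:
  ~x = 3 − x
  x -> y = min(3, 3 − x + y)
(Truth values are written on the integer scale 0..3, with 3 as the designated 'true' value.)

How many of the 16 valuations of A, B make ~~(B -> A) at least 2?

13

A = 0, B = 0 ↦ 3  ≥
A = 0, B = 1 ↦ 2  ≥
A = 0, B = 2 ↦ 1  <
A = 0, B = 3 ↦ 0  <
A = 1, B = 0 ↦ 3  ≥
A = 1, B = 1 ↦ 3  ≥
A = 1, B = 2 ↦ 2  ≥
A = 1, B = 3 ↦ 1  <
A = 2, B = 0 ↦ 3  ≥
A = 2, B = 1 ↦ 3  ≥
A = 2, B = 2 ↦ 3  ≥
A = 2, B = 3 ↦ 2  ≥
A = 3, B = 0 ↦ 3  ≥
A = 3, B = 1 ↦ 3  ≥
A = 3, B = 2 ↦ 3  ≥
A = 3, B = 3 ↦ 3  ≥
So 13 of the 16 assignments meet the threshold.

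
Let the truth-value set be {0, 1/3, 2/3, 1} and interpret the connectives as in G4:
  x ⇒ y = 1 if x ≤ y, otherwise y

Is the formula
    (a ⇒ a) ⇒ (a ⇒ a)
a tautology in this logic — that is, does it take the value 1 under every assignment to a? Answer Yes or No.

Yes

a = 0 ↦ 1
a = 1/3 ↦ 1
a = 2/3 ↦ 1
a = 1 ↦ 1
Every assignment gives a value ≥ 1.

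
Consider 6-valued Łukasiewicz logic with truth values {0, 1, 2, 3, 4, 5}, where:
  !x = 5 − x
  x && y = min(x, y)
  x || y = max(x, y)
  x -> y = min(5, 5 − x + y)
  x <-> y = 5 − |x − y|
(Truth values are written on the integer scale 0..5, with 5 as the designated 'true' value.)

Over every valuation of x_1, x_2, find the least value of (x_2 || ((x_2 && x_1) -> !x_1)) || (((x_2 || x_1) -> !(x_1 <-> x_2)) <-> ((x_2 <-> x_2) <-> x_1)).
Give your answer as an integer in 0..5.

Take x_1 = 4, x_2 = 3:
x_2 && x_1 = 3 && 4 = 3
!x_1 = !4 = 1
(x_2 && x_1) -> !x_1 = 3 -> 1 = 3
x_2 || ((x_2 && x_1) -> !x_1) = 3 || 3 = 3
x_2 || x_1 = 3 || 4 = 4
x_1 <-> x_2 = 4 <-> 3 = 4
!(x_1 <-> x_2) = !4 = 1
(x_2 || x_1) -> !(x_1 <-> x_2) = 4 -> 1 = 2
x_2 <-> x_2 = 3 <-> 3 = 5
(x_2 <-> x_2) <-> x_1 = 5 <-> 4 = 4
((x_2 || x_1) -> !(x_1 <-> x_2)) <-> ((x_2 <-> x_2) <-> x_1) = 2 <-> 4 = 3
(x_2 || ((x_2 && x_1) -> !x_1)) || (((x_2 || x_1) -> !(x_1 <-> x_2)) <-> ((x_2 <-> x_2) <-> x_1)) = 3 || 3 = 3
No assignment yields a value below 3, so this is the minimum.

3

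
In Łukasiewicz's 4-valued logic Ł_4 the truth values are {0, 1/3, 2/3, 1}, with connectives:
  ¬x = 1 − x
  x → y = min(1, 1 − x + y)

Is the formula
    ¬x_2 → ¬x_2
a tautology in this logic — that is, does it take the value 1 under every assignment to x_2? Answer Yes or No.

Yes

x_2 = 0 ↦ 1
x_2 = 1/3 ↦ 1
x_2 = 2/3 ↦ 1
x_2 = 1 ↦ 1
Every assignment gives a value ≥ 1.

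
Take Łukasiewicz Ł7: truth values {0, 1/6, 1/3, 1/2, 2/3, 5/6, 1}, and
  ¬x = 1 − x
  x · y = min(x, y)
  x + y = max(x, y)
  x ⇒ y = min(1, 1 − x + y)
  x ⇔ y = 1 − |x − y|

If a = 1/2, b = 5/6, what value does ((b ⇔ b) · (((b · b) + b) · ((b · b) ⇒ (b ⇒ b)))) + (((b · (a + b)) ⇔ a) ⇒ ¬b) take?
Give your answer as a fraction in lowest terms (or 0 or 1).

5/6

b ⇔ b = 5/6 ⇔ 5/6 = 1
b · b = 5/6 · 5/6 = 5/6
(b · b) + b = 5/6 + 5/6 = 5/6
b · b = 5/6 · 5/6 = 5/6
b ⇒ b = 5/6 ⇒ 5/6 = 1
(b · b) ⇒ (b ⇒ b) = 5/6 ⇒ 1 = 1
((b · b) + b) · ((b · b) ⇒ (b ⇒ b)) = 5/6 · 1 = 5/6
(b ⇔ b) · (((b · b) + b) · ((b · b) ⇒ (b ⇒ b))) = 1 · 5/6 = 5/6
a + b = 1/2 + 5/6 = 5/6
b · (a + b) = 5/6 · 5/6 = 5/6
(b · (a + b)) ⇔ a = 5/6 ⇔ 1/2 = 2/3
¬b = ¬5/6 = 1/6
((b · (a + b)) ⇔ a) ⇒ ¬b = 2/3 ⇒ 1/6 = 1/2
((b ⇔ b) · (((b · b) + b) · ((b · b) ⇒ (b ⇒ b)))) + (((b · (a + b)) ⇔ a) ⇒ ¬b) = 5/6 + 1/2 = 5/6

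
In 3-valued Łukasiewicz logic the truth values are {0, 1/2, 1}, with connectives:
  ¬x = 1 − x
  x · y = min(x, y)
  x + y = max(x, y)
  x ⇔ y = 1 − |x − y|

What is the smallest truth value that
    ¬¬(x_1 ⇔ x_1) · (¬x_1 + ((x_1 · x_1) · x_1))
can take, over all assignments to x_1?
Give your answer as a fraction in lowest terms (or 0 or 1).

1/2

Take x_1 = 1/2:
x_1 ⇔ x_1 = 1/2 ⇔ 1/2 = 1
¬(x_1 ⇔ x_1) = ¬1 = 0
¬¬(x_1 ⇔ x_1) = ¬0 = 1
¬x_1 = ¬1/2 = 1/2
x_1 · x_1 = 1/2 · 1/2 = 1/2
(x_1 · x_1) · x_1 = 1/2 · 1/2 = 1/2
¬x_1 + ((x_1 · x_1) · x_1) = 1/2 + 1/2 = 1/2
¬¬(x_1 ⇔ x_1) · (¬x_1 + ((x_1 · x_1) · x_1)) = 1 · 1/2 = 1/2
No assignment yields a value below 1/2, so this is the minimum.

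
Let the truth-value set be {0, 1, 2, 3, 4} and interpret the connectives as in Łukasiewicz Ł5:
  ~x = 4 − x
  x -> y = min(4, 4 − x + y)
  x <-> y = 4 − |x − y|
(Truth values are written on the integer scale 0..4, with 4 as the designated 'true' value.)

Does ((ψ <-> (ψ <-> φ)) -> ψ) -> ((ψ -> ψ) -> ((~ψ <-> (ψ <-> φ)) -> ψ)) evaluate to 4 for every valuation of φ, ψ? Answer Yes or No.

Counterexample: take φ = 0, ψ = 0.
ψ <-> φ = 0 <-> 0 = 4
ψ <-> (ψ <-> φ) = 0 <-> 4 = 0
(ψ <-> (ψ <-> φ)) -> ψ = 0 -> 0 = 4
ψ -> ψ = 0 -> 0 = 4
~ψ = ~0 = 4
ψ <-> φ = 0 <-> 0 = 4
~ψ <-> (ψ <-> φ) = 4 <-> 4 = 4
(~ψ <-> (ψ <-> φ)) -> ψ = 4 -> 0 = 0
(ψ -> ψ) -> ((~ψ <-> (ψ <-> φ)) -> ψ) = 4 -> 0 = 0
((ψ <-> (ψ <-> φ)) -> ψ) -> ((ψ -> ψ) -> ((~ψ <-> (ψ <-> φ)) -> ψ)) = 4 -> 0 = 0
This gives 0 ≠ 4.

No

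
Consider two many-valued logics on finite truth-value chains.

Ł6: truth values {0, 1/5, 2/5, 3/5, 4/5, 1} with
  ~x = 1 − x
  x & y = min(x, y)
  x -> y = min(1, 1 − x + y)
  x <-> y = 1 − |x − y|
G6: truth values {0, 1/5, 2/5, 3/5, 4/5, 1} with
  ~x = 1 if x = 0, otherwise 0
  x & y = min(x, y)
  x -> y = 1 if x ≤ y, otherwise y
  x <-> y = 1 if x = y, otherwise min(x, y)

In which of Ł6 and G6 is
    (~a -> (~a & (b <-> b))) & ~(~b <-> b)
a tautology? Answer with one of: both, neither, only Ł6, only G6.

only G6

In Ł6: at a = 0, b = 1/5 the value is 3/5 — not a tautology.
In G6: every assignment gives 1 — tautology.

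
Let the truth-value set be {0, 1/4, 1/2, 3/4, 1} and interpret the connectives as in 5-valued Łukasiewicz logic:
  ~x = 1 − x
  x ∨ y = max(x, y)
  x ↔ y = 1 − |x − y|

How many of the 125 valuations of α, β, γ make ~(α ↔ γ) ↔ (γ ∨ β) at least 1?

26

value 1: 26 assignments (counts)
value 3/4: 35 assignments
value 1/2: 33 assignments
value 1/4: 21 assignments
value 0: 10 assignments
So 26 of the 125 assignments meet the threshold.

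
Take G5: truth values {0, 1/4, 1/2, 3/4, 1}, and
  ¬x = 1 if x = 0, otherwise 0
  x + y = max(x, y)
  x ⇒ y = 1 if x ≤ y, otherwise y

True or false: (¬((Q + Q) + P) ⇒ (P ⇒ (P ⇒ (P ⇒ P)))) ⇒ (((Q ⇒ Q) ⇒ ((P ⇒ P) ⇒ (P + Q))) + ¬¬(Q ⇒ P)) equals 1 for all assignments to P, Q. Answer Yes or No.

Counterexample: take P = 0, Q = 1/4.
Q + Q = 1/4 + 1/4 = 1/4
(Q + Q) + P = 1/4 + 0 = 1/4
¬((Q + Q) + P) = ¬1/4 = 0
P ⇒ P = 0 ⇒ 0 = 1
P ⇒ (P ⇒ P) = 0 ⇒ 1 = 1
P ⇒ (P ⇒ (P ⇒ P)) = 0 ⇒ 1 = 1
¬((Q + Q) + P) ⇒ (P ⇒ (P ⇒ (P ⇒ P))) = 0 ⇒ 1 = 1
Q ⇒ Q = 1/4 ⇒ 1/4 = 1
P ⇒ P = 0 ⇒ 0 = 1
P + Q = 0 + 1/4 = 1/4
(P ⇒ P) ⇒ (P + Q) = 1 ⇒ 1/4 = 1/4
(Q ⇒ Q) ⇒ ((P ⇒ P) ⇒ (P + Q)) = 1 ⇒ 1/4 = 1/4
Q ⇒ P = 1/4 ⇒ 0 = 0
¬(Q ⇒ P) = ¬0 = 1
¬¬(Q ⇒ P) = ¬1 = 0
((Q ⇒ Q) ⇒ ((P ⇒ P) ⇒ (P + Q))) + ¬¬(Q ⇒ P) = 1/4 + 0 = 1/4
(¬((Q + Q) + P) ⇒ (P ⇒ (P ⇒ (P ⇒ P)))) ⇒ (((Q ⇒ Q) ⇒ ((P ⇒ P) ⇒ (P + Q))) + ¬¬(Q ⇒ P)) = 1 ⇒ 1/4 = 1/4
This gives 1/4 ≠ 1.

No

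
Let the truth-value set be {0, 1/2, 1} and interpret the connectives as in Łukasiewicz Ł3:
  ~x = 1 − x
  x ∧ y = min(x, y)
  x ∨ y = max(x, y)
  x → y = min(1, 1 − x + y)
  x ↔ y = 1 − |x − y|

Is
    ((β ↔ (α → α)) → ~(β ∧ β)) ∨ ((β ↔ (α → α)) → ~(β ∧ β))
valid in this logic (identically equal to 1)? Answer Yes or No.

No

Counterexample: take α = 0, β = 1.
α → α = 0 → 0 = 1
β ↔ (α → α) = 1 ↔ 1 = 1
β ∧ β = 1 ∧ 1 = 1
~(β ∧ β) = ~1 = 0
(β ↔ (α → α)) → ~(β ∧ β) = 1 → 0 = 0
α → α = 0 → 0 = 1
β ↔ (α → α) = 1 ↔ 1 = 1
β ∧ β = 1 ∧ 1 = 1
~(β ∧ β) = ~1 = 0
(β ↔ (α → α)) → ~(β ∧ β) = 1 → 0 = 0
((β ↔ (α → α)) → ~(β ∧ β)) ∨ ((β ↔ (α → α)) → ~(β ∧ β)) = 0 ∨ 0 = 0
This gives 0 ≠ 1.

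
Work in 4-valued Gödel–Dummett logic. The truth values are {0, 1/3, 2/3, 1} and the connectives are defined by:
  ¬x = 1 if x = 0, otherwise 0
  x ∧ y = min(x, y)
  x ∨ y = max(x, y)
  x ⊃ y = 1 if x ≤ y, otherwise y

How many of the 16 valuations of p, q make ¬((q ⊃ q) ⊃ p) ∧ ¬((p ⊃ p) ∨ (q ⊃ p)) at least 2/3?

p = 0, q = 0 ↦ 0  <
p = 0, q = 1/3 ↦ 0  <
p = 0, q = 2/3 ↦ 0  <
p = 0, q = 1 ↦ 0  <
p = 1/3, q = 0 ↦ 0  <
p = 1/3, q = 1/3 ↦ 0  <
p = 1/3, q = 2/3 ↦ 0  <
p = 1/3, q = 1 ↦ 0  <
p = 2/3, q = 0 ↦ 0  <
p = 2/3, q = 1/3 ↦ 0  <
p = 2/3, q = 2/3 ↦ 0  <
p = 2/3, q = 1 ↦ 0  <
p = 1, q = 0 ↦ 0  <
p = 1, q = 1/3 ↦ 0  <
p = 1, q = 2/3 ↦ 0  <
p = 1, q = 1 ↦ 0  <
So 0 of the 16 assignments meet the threshold.

0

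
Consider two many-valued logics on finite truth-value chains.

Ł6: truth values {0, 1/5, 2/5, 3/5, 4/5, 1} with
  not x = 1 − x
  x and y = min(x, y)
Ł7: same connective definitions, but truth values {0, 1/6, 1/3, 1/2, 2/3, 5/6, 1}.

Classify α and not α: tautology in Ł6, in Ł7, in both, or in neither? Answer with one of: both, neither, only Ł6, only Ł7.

In Ł6: at α = 0 the value is 0 — not a tautology.
In Ł7: at α = 0 the value is 0 — not a tautology.

neither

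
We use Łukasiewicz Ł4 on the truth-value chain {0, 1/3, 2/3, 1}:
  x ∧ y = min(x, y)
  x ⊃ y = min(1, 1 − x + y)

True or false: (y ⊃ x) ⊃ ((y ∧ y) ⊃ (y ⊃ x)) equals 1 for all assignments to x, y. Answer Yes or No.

Yes

x = 0, y = 0 ↦ 1
x = 0, y = 1/3 ↦ 1
x = 0, y = 2/3 ↦ 1
x = 0, y = 1 ↦ 1
x = 1/3, y = 0 ↦ 1
x = 1/3, y = 1/3 ↦ 1
x = 1/3, y = 2/3 ↦ 1
x = 1/3, y = 1 ↦ 1
x = 2/3, y = 0 ↦ 1
x = 2/3, y = 1/3 ↦ 1
x = 2/3, y = 2/3 ↦ 1
x = 2/3, y = 1 ↦ 1
x = 1, y = 0 ↦ 1
x = 1, y = 1/3 ↦ 1
x = 1, y = 2/3 ↦ 1
x = 1, y = 1 ↦ 1
Every assignment gives a value ≥ 1.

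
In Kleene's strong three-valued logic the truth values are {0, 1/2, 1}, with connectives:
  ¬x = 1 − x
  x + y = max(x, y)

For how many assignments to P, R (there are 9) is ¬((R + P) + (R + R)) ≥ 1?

P = 0, R = 0 ↦ 1  ≥
P = 0, R = 1/2 ↦ 1/2  <
P = 0, R = 1 ↦ 0  <
P = 1/2, R = 0 ↦ 1/2  <
P = 1/2, R = 1/2 ↦ 1/2  <
P = 1/2, R = 1 ↦ 0  <
P = 1, R = 0 ↦ 0  <
P = 1, R = 1/2 ↦ 0  <
P = 1, R = 1 ↦ 0  <
So 1 of the 9 assignments meets the threshold.

1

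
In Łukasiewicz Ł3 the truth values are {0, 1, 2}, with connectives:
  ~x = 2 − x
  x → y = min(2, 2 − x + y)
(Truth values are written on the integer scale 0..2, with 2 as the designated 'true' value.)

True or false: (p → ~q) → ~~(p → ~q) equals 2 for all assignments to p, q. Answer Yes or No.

Yes

p = 0, q = 0 ↦ 2
p = 0, q = 1 ↦ 2
p = 0, q = 2 ↦ 2
p = 1, q = 0 ↦ 2
p = 1, q = 1 ↦ 2
p = 1, q = 2 ↦ 2
p = 2, q = 0 ↦ 2
p = 2, q = 1 ↦ 2
p = 2, q = 2 ↦ 2
Every assignment gives a value ≥ 2.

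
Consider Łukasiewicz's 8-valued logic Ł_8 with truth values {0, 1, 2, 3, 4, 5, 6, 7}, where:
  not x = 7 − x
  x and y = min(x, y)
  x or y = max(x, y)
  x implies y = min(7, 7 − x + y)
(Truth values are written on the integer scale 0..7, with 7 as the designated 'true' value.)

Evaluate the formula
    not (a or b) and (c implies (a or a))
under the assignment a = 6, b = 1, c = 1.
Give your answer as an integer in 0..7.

a or b = 6 or 1 = 6
not (a or b) = not 6 = 1
a or a = 6 or 6 = 6
c implies (a or a) = 1 implies 6 = 7
not (a or b) and (c implies (a or a)) = 1 and 7 = 1

1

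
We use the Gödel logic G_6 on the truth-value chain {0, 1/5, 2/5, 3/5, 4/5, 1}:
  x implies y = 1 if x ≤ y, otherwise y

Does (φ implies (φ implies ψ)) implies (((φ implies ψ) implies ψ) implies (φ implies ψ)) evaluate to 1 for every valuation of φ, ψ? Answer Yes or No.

At φ = 2/5, ψ = 2/5, for instance:
φ implies ψ = 2/5 implies 2/5 = 1
φ implies (φ implies ψ) = 2/5 implies 1 = 1
(φ implies ψ) implies ψ = 1 implies 2/5 = 2/5
φ implies ψ = 2/5 implies 2/5 = 1
((φ implies ψ) implies ψ) implies (φ implies ψ) = 2/5 implies 1 = 1
(φ implies (φ implies ψ)) implies (((φ implies ψ) implies ψ) implies (φ implies ψ)) = 1 implies 1 = 1
and checking the remaining 35 assignments likewise gives ≥ 1 in every case.

Yes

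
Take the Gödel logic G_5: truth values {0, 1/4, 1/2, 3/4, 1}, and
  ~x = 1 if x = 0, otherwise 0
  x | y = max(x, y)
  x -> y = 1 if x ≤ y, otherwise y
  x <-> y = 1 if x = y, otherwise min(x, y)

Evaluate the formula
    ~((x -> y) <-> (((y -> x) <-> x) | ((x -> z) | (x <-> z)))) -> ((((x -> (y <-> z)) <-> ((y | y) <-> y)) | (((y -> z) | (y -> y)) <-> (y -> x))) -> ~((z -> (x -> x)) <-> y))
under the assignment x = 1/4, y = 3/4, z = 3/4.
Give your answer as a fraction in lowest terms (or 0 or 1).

1

x -> y = 1/4 -> 3/4 = 1
y -> x = 3/4 -> 1/4 = 1/4
(y -> x) <-> x = 1/4 <-> 1/4 = 1
x -> z = 1/4 -> 3/4 = 1
x <-> z = 1/4 <-> 3/4 = 1/4
(x -> z) | (x <-> z) = 1 | 1/4 = 1
((y -> x) <-> x) | ((x -> z) | (x <-> z)) = 1 | 1 = 1
(x -> y) <-> (((y -> x) <-> x) | ((x -> z) | (x <-> z))) = 1 <-> 1 = 1
~((x -> y) <-> (((y -> x) <-> x) | ((x -> z) | (x <-> z)))) = ~1 = 0
y <-> z = 3/4 <-> 3/4 = 1
x -> (y <-> z) = 1/4 -> 1 = 1
y | y = 3/4 | 3/4 = 3/4
(y | y) <-> y = 3/4 <-> 3/4 = 1
(x -> (y <-> z)) <-> ((y | y) <-> y) = 1 <-> 1 = 1
y -> z = 3/4 -> 3/4 = 1
y -> y = 3/4 -> 3/4 = 1
(y -> z) | (y -> y) = 1 | 1 = 1
y -> x = 3/4 -> 1/4 = 1/4
((y -> z) | (y -> y)) <-> (y -> x) = 1 <-> 1/4 = 1/4
((x -> (y <-> z)) <-> ((y | y) <-> y)) | (((y -> z) | (y -> y)) <-> (y -> x)) = 1 | 1/4 = 1
x -> x = 1/4 -> 1/4 = 1
z -> (x -> x) = 3/4 -> 1 = 1
(z -> (x -> x)) <-> y = 1 <-> 3/4 = 3/4
~((z -> (x -> x)) <-> y) = ~3/4 = 0
(((x -> (y <-> z)) <-> ((y | y) <-> y)) | (((y -> z) | (y -> y)) <-> (y -> x))) -> ~((z -> (x -> x)) <-> y) = 1 -> 0 = 0
~((x -> y) <-> (((y -> x) <-> x) | ((x -> z) | (x <-> z)))) -> ((((x -> (y <-> z)) <-> ((y | y) <-> y)) | (((y -> z) | (y -> y)) <-> (y -> x))) -> ~((z -> (x -> x)) <-> y)) = 0 -> 0 = 1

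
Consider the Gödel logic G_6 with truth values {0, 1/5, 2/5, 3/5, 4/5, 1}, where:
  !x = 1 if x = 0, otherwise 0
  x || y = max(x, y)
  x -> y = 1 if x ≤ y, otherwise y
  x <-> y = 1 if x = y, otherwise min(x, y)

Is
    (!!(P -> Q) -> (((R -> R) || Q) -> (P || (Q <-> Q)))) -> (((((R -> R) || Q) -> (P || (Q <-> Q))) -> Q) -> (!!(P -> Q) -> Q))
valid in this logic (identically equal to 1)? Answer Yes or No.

At P = 1, Q = 2/5, R = 3/5, for instance:
P -> Q = 1 -> 2/5 = 2/5
!(P -> Q) = !2/5 = 0
!!(P -> Q) = !0 = 1
R -> R = 3/5 -> 3/5 = 1
(R -> R) || Q = 1 || 2/5 = 1
Q <-> Q = 2/5 <-> 2/5 = 1
P || (Q <-> Q) = 1 || 1 = 1
((R -> R) || Q) -> (P || (Q <-> Q)) = 1 -> 1 = 1
!!(P -> Q) -> (((R -> R) || Q) -> (P || (Q <-> Q))) = 1 -> 1 = 1
(((R -> R) || Q) -> (P || (Q <-> Q))) -> Q = 1 -> 2/5 = 2/5
!!(P -> Q) -> Q = 1 -> 2/5 = 2/5
((((R -> R) || Q) -> (P || (Q <-> Q))) -> Q) -> (!!(P -> Q) -> Q) = 2/5 -> 2/5 = 1
(!!(P -> Q) -> (((R -> R) || Q) -> (P || (Q <-> Q)))) -> (((((R -> R) || Q) -> (P || (Q <-> Q))) -> Q) -> (!!(P -> Q) -> Q)) = 1 -> 1 = 1
and checking the remaining 215 assignments likewise gives ≥ 1 in every case.

Yes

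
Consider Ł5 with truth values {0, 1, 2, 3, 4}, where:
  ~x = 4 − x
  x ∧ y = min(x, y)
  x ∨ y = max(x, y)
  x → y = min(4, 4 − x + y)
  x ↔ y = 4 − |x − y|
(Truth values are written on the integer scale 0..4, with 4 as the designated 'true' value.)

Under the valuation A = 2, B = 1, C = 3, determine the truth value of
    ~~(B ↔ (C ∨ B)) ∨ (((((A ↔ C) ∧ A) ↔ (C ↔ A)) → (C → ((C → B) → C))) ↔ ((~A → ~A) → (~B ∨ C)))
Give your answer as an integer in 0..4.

C ∨ B = 3 ∨ 1 = 3
B ↔ (C ∨ B) = 1 ↔ 3 = 2
~(B ↔ (C ∨ B)) = ~2 = 2
~~(B ↔ (C ∨ B)) = ~2 = 2
A ↔ C = 2 ↔ 3 = 3
(A ↔ C) ∧ A = 3 ∧ 2 = 2
C ↔ A = 3 ↔ 2 = 3
((A ↔ C) ∧ A) ↔ (C ↔ A) = 2 ↔ 3 = 3
C → B = 3 → 1 = 2
(C → B) → C = 2 → 3 = 4
C → ((C → B) → C) = 3 → 4 = 4
(((A ↔ C) ∧ A) ↔ (C ↔ A)) → (C → ((C → B) → C)) = 3 → 4 = 4
~A = ~2 = 2
~A = ~2 = 2
~A → ~A = 2 → 2 = 4
~B = ~1 = 3
~B ∨ C = 3 ∨ 3 = 3
(~A → ~A) → (~B ∨ C) = 4 → 3 = 3
((((A ↔ C) ∧ A) ↔ (C ↔ A)) → (C → ((C → B) → C))) ↔ ((~A → ~A) → (~B ∨ C)) = 4 ↔ 3 = 3
~~(B ↔ (C ∨ B)) ∨ (((((A ↔ C) ∧ A) ↔ (C ↔ A)) → (C → ((C → B) → C))) ↔ ((~A → ~A) → (~B ∨ C))) = 2 ∨ 3 = 3

3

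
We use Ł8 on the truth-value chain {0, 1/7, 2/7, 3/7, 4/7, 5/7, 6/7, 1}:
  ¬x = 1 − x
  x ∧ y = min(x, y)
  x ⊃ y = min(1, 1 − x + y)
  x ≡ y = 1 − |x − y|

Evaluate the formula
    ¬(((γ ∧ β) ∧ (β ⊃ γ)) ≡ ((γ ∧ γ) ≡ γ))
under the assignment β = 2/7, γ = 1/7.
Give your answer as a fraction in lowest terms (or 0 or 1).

γ ∧ β = 1/7 ∧ 2/7 = 1/7
β ⊃ γ = 2/7 ⊃ 1/7 = 6/7
(γ ∧ β) ∧ (β ⊃ γ) = 1/7 ∧ 6/7 = 1/7
γ ∧ γ = 1/7 ∧ 1/7 = 1/7
(γ ∧ γ) ≡ γ = 1/7 ≡ 1/7 = 1
((γ ∧ β) ∧ (β ⊃ γ)) ≡ ((γ ∧ γ) ≡ γ) = 1/7 ≡ 1 = 1/7
¬(((γ ∧ β) ∧ (β ⊃ γ)) ≡ ((γ ∧ γ) ≡ γ)) = ¬1/7 = 6/7

6/7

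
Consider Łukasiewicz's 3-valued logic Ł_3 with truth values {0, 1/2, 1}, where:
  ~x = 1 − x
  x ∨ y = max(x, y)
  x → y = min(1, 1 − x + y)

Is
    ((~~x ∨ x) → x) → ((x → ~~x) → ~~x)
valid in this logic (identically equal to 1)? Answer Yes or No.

Counterexample: take x = 0.
~x = ~0 = 1
~~x = ~1 = 0
~~x ∨ x = 0 ∨ 0 = 0
(~~x ∨ x) → x = 0 → 0 = 1
~x = ~0 = 1
~~x = ~1 = 0
x → ~~x = 0 → 0 = 1
~x = ~0 = 1
~~x = ~1 = 0
(x → ~~x) → ~~x = 1 → 0 = 0
((~~x ∨ x) → x) → ((x → ~~x) → ~~x) = 1 → 0 = 0
This gives 0 ≠ 1.

No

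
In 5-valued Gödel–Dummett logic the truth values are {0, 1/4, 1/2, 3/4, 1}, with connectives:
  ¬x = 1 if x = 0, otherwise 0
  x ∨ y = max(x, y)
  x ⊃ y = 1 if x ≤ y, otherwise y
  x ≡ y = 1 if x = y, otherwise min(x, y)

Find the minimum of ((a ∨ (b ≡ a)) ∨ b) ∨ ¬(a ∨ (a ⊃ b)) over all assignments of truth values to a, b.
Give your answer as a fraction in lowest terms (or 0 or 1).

Take a = 0, b = 1/4:
b ≡ a = 1/4 ≡ 0 = 0
a ∨ (b ≡ a) = 0 ∨ 0 = 0
(a ∨ (b ≡ a)) ∨ b = 0 ∨ 1/4 = 1/4
a ⊃ b = 0 ⊃ 1/4 = 1
a ∨ (a ⊃ b) = 0 ∨ 1 = 1
¬(a ∨ (a ⊃ b)) = ¬1 = 0
((a ∨ (b ≡ a)) ∨ b) ∨ ¬(a ∨ (a ⊃ b)) = 1/4 ∨ 0 = 1/4
No assignment yields a value below 1/4, so this is the minimum.

1/4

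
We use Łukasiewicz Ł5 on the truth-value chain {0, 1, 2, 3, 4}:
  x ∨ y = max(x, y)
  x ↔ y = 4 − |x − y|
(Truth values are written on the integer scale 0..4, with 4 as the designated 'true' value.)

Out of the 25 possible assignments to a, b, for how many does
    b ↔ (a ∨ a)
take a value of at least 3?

value 4: 5 assignments (counts)
value 3: 8 assignments (counts)
value 2: 6 assignments
value 1: 4 assignments
value 0: 2 assignments
So 13 of the 25 assignments meet the threshold.

13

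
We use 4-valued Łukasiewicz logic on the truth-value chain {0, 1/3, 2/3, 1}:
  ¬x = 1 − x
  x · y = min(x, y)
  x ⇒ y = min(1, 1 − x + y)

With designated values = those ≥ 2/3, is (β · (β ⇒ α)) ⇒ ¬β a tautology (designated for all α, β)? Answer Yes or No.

No

Counterexample: take α = 2/3, β = 1.
β ⇒ α = 1 ⇒ 2/3 = 2/3
β · (β ⇒ α) = 1 · 2/3 = 2/3
¬β = ¬1 = 0
(β · (β ⇒ α)) ⇒ ¬β = 2/3 ⇒ 0 = 1/3
This gives 1/3, which is below 2/3.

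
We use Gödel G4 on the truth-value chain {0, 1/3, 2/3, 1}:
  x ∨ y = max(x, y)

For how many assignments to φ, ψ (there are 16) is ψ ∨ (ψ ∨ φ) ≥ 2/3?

φ = 0, ψ = 0 ↦ 0  <
φ = 0, ψ = 1/3 ↦ 1/3  <
φ = 0, ψ = 2/3 ↦ 2/3  ≥
φ = 0, ψ = 1 ↦ 1  ≥
φ = 1/3, ψ = 0 ↦ 1/3  <
φ = 1/3, ψ = 1/3 ↦ 1/3  <
φ = 1/3, ψ = 2/3 ↦ 2/3  ≥
φ = 1/3, ψ = 1 ↦ 1  ≥
φ = 2/3, ψ = 0 ↦ 2/3  ≥
φ = 2/3, ψ = 1/3 ↦ 2/3  ≥
φ = 2/3, ψ = 2/3 ↦ 2/3  ≥
φ = 2/3, ψ = 1 ↦ 1  ≥
φ = 1, ψ = 0 ↦ 1  ≥
φ = 1, ψ = 1/3 ↦ 1  ≥
φ = 1, ψ = 2/3 ↦ 1  ≥
φ = 1, ψ = 1 ↦ 1  ≥
So 12 of the 16 assignments meet the threshold.

12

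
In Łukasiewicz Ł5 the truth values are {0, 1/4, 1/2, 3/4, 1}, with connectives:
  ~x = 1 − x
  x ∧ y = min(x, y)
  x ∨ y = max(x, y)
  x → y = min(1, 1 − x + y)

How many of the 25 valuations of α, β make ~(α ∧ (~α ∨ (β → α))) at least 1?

value 1: 5 assignments (counts)
value 3/4: 5 assignments
value 1/2: 5 assignments
value 1/4: 5 assignments
value 0: 5 assignments
So 5 of the 25 assignments meet the threshold.

5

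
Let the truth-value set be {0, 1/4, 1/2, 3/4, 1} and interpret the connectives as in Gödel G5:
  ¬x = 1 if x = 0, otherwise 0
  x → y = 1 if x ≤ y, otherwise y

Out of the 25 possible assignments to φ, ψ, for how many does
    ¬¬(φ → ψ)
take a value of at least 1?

value 1: 21 assignments (counts)
value 0: 4 assignments
So 21 of the 25 assignments meet the threshold.

21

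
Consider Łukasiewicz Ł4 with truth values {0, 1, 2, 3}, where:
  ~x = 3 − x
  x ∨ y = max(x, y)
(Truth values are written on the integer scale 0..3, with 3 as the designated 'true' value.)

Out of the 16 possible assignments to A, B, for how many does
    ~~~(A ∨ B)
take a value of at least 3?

A = 0, B = 0 ↦ 3  ≥
A = 0, B = 1 ↦ 2  <
A = 0, B = 2 ↦ 1  <
A = 0, B = 3 ↦ 0  <
A = 1, B = 0 ↦ 2  <
A = 1, B = 1 ↦ 2  <
A = 1, B = 2 ↦ 1  <
A = 1, B = 3 ↦ 0  <
A = 2, B = 0 ↦ 1  <
A = 2, B = 1 ↦ 1  <
A = 2, B = 2 ↦ 1  <
A = 2, B = 3 ↦ 0  <
A = 3, B = 0 ↦ 0  <
A = 3, B = 1 ↦ 0  <
A = 3, B = 2 ↦ 0  <
A = 3, B = 3 ↦ 0  <
So 1 of the 16 assignments meets the threshold.

1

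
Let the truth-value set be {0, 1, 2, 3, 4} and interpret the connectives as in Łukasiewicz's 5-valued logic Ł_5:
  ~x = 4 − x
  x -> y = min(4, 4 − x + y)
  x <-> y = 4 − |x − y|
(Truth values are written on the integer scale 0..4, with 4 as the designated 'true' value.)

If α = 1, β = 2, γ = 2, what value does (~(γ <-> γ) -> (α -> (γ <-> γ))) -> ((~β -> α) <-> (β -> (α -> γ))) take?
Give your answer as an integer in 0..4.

3

γ <-> γ = 2 <-> 2 = 4
~(γ <-> γ) = ~4 = 0
γ <-> γ = 2 <-> 2 = 4
α -> (γ <-> γ) = 1 -> 4 = 4
~(γ <-> γ) -> (α -> (γ <-> γ)) = 0 -> 4 = 4
~β = ~2 = 2
~β -> α = 2 -> 1 = 3
α -> γ = 1 -> 2 = 4
β -> (α -> γ) = 2 -> 4 = 4
(~β -> α) <-> (β -> (α -> γ)) = 3 <-> 4 = 3
(~(γ <-> γ) -> (α -> (γ <-> γ))) -> ((~β -> α) <-> (β -> (α -> γ))) = 4 -> 3 = 3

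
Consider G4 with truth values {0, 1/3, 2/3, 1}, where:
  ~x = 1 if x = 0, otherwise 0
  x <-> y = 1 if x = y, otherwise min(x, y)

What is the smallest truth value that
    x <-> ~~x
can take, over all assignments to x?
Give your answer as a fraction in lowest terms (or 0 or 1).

1/3

Take x = 1/3:
~x = ~1/3 = 0
~~x = ~0 = 1
x <-> ~~x = 1/3 <-> 1 = 1/3
No assignment yields a value below 1/3, so this is the minimum.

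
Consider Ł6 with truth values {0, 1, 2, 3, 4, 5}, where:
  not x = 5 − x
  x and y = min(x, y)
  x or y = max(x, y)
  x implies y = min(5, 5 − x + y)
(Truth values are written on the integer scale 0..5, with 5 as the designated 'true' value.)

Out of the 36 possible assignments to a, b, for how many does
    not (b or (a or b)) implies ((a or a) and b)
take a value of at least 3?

value 5: 21 assignments (counts)
value 4: 5 assignments (counts)
value 3: 4 assignments (counts)
value 2: 3 assignments
value 1: 2 assignments
value 0: 1 assignment
So 30 of the 36 assignments meet the threshold.

30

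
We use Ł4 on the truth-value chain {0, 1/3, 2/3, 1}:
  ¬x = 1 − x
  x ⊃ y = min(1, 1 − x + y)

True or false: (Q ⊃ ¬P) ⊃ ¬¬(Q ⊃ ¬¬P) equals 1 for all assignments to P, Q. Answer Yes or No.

Counterexample: take P = 0, Q = 1/3.
¬P = ¬0 = 1
Q ⊃ ¬P = 1/3 ⊃ 1 = 1
¬P = ¬0 = 1
¬¬P = ¬1 = 0
Q ⊃ ¬¬P = 1/3 ⊃ 0 = 2/3
¬(Q ⊃ ¬¬P) = ¬2/3 = 1/3
¬¬(Q ⊃ ¬¬P) = ¬1/3 = 2/3
(Q ⊃ ¬P) ⊃ ¬¬(Q ⊃ ¬¬P) = 1 ⊃ 2/3 = 2/3
This gives 2/3 ≠ 1.

No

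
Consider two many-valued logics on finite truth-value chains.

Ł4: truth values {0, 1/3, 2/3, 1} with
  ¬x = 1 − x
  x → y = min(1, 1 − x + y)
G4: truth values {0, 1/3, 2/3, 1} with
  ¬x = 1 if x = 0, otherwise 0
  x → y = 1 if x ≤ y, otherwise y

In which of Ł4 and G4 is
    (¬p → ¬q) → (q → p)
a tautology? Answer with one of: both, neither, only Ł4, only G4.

only Ł4

In Ł4: every assignment gives 1 — tautology.
In G4: at p = 1/3, q = 2/3 the value is 1/3 — not a tautology.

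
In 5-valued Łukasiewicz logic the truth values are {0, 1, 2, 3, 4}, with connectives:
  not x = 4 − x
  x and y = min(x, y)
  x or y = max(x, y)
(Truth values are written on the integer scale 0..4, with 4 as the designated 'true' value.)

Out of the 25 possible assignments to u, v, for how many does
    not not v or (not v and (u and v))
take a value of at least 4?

value 4: 5 assignments (counts)
value 3: 5 assignments
value 2: 5 assignments
value 1: 5 assignments
value 0: 5 assignments
So 5 of the 25 assignments meet the threshold.

5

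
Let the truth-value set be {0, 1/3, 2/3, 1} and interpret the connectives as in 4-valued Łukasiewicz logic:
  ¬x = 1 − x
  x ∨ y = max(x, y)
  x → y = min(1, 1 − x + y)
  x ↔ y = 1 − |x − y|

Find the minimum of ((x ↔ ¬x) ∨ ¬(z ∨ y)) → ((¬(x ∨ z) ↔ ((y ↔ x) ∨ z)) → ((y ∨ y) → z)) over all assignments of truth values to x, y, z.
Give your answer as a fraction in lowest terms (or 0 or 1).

2/3

Take x = 1/3, y = 2/3, z = 0:
¬x = ¬1/3 = 2/3
x ↔ ¬x = 1/3 ↔ 2/3 = 2/3
z ∨ y = 0 ∨ 2/3 = 2/3
¬(z ∨ y) = ¬2/3 = 1/3
(x ↔ ¬x) ∨ ¬(z ∨ y) = 2/3 ∨ 1/3 = 2/3
x ∨ z = 1/3 ∨ 0 = 1/3
¬(x ∨ z) = ¬1/3 = 2/3
y ↔ x = 2/3 ↔ 1/3 = 2/3
(y ↔ x) ∨ z = 2/3 ∨ 0 = 2/3
¬(x ∨ z) ↔ ((y ↔ x) ∨ z) = 2/3 ↔ 2/3 = 1
y ∨ y = 2/3 ∨ 2/3 = 2/3
(y ∨ y) → z = 2/3 → 0 = 1/3
(¬(x ∨ z) ↔ ((y ↔ x) ∨ z)) → ((y ∨ y) → z) = 1 → 1/3 = 1/3
((x ↔ ¬x) ∨ ¬(z ∨ y)) → ((¬(x ∨ z) ↔ ((y ↔ x) ∨ z)) → ((y ∨ y) → z)) = 2/3 → 1/3 = 2/3
No assignment yields a value below 2/3, so this is the minimum.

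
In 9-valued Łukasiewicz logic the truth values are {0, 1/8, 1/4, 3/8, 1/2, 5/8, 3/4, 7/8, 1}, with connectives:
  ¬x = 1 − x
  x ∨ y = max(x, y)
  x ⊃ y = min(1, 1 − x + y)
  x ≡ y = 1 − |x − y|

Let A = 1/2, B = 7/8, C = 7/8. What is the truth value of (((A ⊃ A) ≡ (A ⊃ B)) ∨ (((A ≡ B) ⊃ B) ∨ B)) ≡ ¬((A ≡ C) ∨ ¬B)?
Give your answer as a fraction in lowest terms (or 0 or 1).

A ⊃ A = 1/2 ⊃ 1/2 = 1
A ⊃ B = 1/2 ⊃ 7/8 = 1
(A ⊃ A) ≡ (A ⊃ B) = 1 ≡ 1 = 1
A ≡ B = 1/2 ≡ 7/8 = 5/8
(A ≡ B) ⊃ B = 5/8 ⊃ 7/8 = 1
((A ≡ B) ⊃ B) ∨ B = 1 ∨ 7/8 = 1
((A ⊃ A) ≡ (A ⊃ B)) ∨ (((A ≡ B) ⊃ B) ∨ B) = 1 ∨ 1 = 1
A ≡ C = 1/2 ≡ 7/8 = 5/8
¬B = ¬7/8 = 1/8
(A ≡ C) ∨ ¬B = 5/8 ∨ 1/8 = 5/8
¬((A ≡ C) ∨ ¬B) = ¬5/8 = 3/8
(((A ⊃ A) ≡ (A ⊃ B)) ∨ (((A ≡ B) ⊃ B) ∨ B)) ≡ ¬((A ≡ C) ∨ ¬B) = 1 ≡ 3/8 = 3/8

3/8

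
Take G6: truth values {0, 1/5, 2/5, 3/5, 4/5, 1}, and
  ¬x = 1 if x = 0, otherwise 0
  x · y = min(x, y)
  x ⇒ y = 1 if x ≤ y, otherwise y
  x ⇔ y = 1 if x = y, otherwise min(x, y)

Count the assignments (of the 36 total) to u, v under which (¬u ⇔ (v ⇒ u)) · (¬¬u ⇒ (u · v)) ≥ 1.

value 1: 1 assignment (counts)
value 0: 35 assignments
So 1 of the 36 assignments meets the threshold.

1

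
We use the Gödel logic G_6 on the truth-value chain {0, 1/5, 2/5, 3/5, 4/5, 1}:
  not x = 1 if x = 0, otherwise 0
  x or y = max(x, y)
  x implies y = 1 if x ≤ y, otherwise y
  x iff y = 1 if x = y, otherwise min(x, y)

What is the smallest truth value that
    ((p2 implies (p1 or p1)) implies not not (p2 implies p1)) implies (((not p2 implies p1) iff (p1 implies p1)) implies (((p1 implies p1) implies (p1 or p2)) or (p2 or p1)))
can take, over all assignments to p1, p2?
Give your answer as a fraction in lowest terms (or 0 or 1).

1/5

Take p1 = 0, p2 = 1/5:
p1 or p1 = 0 or 0 = 0
p2 implies (p1 or p1) = 1/5 implies 0 = 0
p2 implies p1 = 1/5 implies 0 = 0
not (p2 implies p1) = not 0 = 1
not not (p2 implies p1) = not 1 = 0
(p2 implies (p1 or p1)) implies not not (p2 implies p1) = 0 implies 0 = 1
not p2 = not 1/5 = 0
not p2 implies p1 = 0 implies 0 = 1
p1 implies p1 = 0 implies 0 = 1
(not p2 implies p1) iff (p1 implies p1) = 1 iff 1 = 1
p1 implies p1 = 0 implies 0 = 1
p1 or p2 = 0 or 1/5 = 1/5
(p1 implies p1) implies (p1 or p2) = 1 implies 1/5 = 1/5
p2 or p1 = 1/5 or 0 = 1/5
((p1 implies p1) implies (p1 or p2)) or (p2 or p1) = 1/5 or 1/5 = 1/5
((not p2 implies p1) iff (p1 implies p1)) implies (((p1 implies p1) implies (p1 or p2)) or (p2 or p1)) = 1 implies 1/5 = 1/5
((p2 implies (p1 or p1)) implies not not (p2 implies p1)) implies (((not p2 implies p1) iff (p1 implies p1)) implies (((p1 implies p1) implies (p1 or p2)) or (p2 or p1))) = 1 implies 1/5 = 1/5
No assignment yields a value below 1/5, so this is the minimum.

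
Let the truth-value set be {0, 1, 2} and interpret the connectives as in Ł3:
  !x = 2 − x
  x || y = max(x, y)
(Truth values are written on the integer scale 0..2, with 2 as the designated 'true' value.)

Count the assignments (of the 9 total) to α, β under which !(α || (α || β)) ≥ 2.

1

α = 0, β = 0 ↦ 2  ≥
α = 0, β = 1 ↦ 1  <
α = 0, β = 2 ↦ 0  <
α = 1, β = 0 ↦ 1  <
α = 1, β = 1 ↦ 1  <
α = 1, β = 2 ↦ 0  <
α = 2, β = 0 ↦ 0  <
α = 2, β = 1 ↦ 0  <
α = 2, β = 2 ↦ 0  <
So 1 of the 9 assignments meets the threshold.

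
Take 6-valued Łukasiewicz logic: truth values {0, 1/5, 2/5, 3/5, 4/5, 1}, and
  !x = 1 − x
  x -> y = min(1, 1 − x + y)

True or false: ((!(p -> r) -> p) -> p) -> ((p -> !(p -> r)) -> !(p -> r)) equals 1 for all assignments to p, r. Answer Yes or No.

At p = 3/5, r = 3/5, for instance:
p -> r = 3/5 -> 3/5 = 1
!(p -> r) = !1 = 0
!(p -> r) -> p = 0 -> 3/5 = 1
(!(p -> r) -> p) -> p = 1 -> 3/5 = 3/5
p -> !(p -> r) = 3/5 -> 0 = 2/5
(p -> !(p -> r)) -> !(p -> r) = 2/5 -> 0 = 3/5
((!(p -> r) -> p) -> p) -> ((p -> !(p -> r)) -> !(p -> r)) = 3/5 -> 3/5 = 1
and checking the remaining 35 assignments likewise gives ≥ 1 in every case.

Yes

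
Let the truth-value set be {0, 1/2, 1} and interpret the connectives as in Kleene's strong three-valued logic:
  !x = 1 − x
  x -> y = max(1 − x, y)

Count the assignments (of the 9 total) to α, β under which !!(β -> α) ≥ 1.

5

α = 0, β = 0 ↦ 1  ≥
α = 0, β = 1/2 ↦ 1/2  <
α = 0, β = 1 ↦ 0  <
α = 1/2, β = 0 ↦ 1  ≥
α = 1/2, β = 1/2 ↦ 1/2  <
α = 1/2, β = 1 ↦ 1/2  <
α = 1, β = 0 ↦ 1  ≥
α = 1, β = 1/2 ↦ 1  ≥
α = 1, β = 1 ↦ 1  ≥
So 5 of the 9 assignments meet the threshold.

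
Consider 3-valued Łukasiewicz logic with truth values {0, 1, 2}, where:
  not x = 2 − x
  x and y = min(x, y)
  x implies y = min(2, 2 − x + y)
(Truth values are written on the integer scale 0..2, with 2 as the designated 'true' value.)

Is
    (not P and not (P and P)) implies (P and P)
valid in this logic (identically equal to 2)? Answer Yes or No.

No

Counterexample: take P = 0.
not P = not 0 = 2
P and P = 0 and 0 = 0
not (P and P) = not 0 = 2
not P and not (P and P) = 2 and 2 = 2
P and P = 0 and 0 = 0
(not P and not (P and P)) implies (P and P) = 2 implies 0 = 0
This gives 0 ≠ 2.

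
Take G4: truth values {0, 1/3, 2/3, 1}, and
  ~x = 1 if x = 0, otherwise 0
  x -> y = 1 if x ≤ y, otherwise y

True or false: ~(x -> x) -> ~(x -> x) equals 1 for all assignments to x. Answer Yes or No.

x = 0 ↦ 1
x = 1/3 ↦ 1
x = 2/3 ↦ 1
x = 1 ↦ 1
Every assignment gives a value ≥ 1.

Yes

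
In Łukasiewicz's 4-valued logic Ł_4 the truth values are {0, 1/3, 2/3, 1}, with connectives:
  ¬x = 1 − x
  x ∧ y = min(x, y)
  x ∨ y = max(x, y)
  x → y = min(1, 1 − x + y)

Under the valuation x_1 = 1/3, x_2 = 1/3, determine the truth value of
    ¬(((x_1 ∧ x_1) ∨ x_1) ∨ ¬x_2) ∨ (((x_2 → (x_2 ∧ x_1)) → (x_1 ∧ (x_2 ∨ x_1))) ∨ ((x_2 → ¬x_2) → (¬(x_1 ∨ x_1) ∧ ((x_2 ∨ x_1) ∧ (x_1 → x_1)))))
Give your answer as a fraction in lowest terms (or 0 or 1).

x_1 ∧ x_1 = 1/3 ∧ 1/3 = 1/3
(x_1 ∧ x_1) ∨ x_1 = 1/3 ∨ 1/3 = 1/3
¬x_2 = ¬1/3 = 2/3
((x_1 ∧ x_1) ∨ x_1) ∨ ¬x_2 = 1/3 ∨ 2/3 = 2/3
¬(((x_1 ∧ x_1) ∨ x_1) ∨ ¬x_2) = ¬2/3 = 1/3
x_2 ∧ x_1 = 1/3 ∧ 1/3 = 1/3
x_2 → (x_2 ∧ x_1) = 1/3 → 1/3 = 1
x_2 ∨ x_1 = 1/3 ∨ 1/3 = 1/3
x_1 ∧ (x_2 ∨ x_1) = 1/3 ∧ 1/3 = 1/3
(x_2 → (x_2 ∧ x_1)) → (x_1 ∧ (x_2 ∨ x_1)) = 1 → 1/3 = 1/3
¬x_2 = ¬1/3 = 2/3
x_2 → ¬x_2 = 1/3 → 2/3 = 1
x_1 ∨ x_1 = 1/3 ∨ 1/3 = 1/3
¬(x_1 ∨ x_1) = ¬1/3 = 2/3
x_2 ∨ x_1 = 1/3 ∨ 1/3 = 1/3
x_1 → x_1 = 1/3 → 1/3 = 1
(x_2 ∨ x_1) ∧ (x_1 → x_1) = 1/3 ∧ 1 = 1/3
¬(x_1 ∨ x_1) ∧ ((x_2 ∨ x_1) ∧ (x_1 → x_1)) = 2/3 ∧ 1/3 = 1/3
(x_2 → ¬x_2) → (¬(x_1 ∨ x_1) ∧ ((x_2 ∨ x_1) ∧ (x_1 → x_1))) = 1 → 1/3 = 1/3
((x_2 → (x_2 ∧ x_1)) → (x_1 ∧ (x_2 ∨ x_1))) ∨ ((x_2 → ¬x_2) → (¬(x_1 ∨ x_1) ∧ ((x_2 ∨ x_1) ∧ (x_1 → x_1)))) = 1/3 ∨ 1/3 = 1/3
¬(((x_1 ∧ x_1) ∨ x_1) ∨ ¬x_2) ∨ (((x_2 → (x_2 ∧ x_1)) → (x_1 ∧ (x_2 ∨ x_1))) ∨ ((x_2 → ¬x_2) → (¬(x_1 ∨ x_1) ∧ ((x_2 ∨ x_1) ∧ (x_1 → x_1))))) = 1/3 ∨ 1/3 = 1/3

1/3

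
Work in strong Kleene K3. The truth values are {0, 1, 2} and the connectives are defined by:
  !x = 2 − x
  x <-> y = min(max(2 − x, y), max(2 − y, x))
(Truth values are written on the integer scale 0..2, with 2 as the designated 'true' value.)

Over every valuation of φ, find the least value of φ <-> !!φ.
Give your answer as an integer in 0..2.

1

Take φ = 1:
!φ = !1 = 1
!!φ = !1 = 1
φ <-> !!φ = 1 <-> 1 = 1
No assignment yields a value below 1, so this is the minimum.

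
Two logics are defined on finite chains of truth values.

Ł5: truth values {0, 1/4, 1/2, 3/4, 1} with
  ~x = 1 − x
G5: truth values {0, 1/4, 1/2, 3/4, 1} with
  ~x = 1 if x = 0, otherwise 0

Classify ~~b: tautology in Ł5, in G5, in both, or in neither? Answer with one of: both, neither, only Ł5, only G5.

neither

In Ł5: at b = 0 the value is 0 — not a tautology.
In G5: at b = 0 the value is 0 — not a tautology.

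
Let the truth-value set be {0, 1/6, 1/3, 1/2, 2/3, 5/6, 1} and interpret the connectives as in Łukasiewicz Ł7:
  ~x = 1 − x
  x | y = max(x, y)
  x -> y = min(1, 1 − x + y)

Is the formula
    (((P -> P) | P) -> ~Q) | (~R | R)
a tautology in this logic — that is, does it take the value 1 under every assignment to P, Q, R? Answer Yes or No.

Counterexample: take P = 0, Q = 1/6, R = 1/6.
P -> P = 0 -> 0 = 1
(P -> P) | P = 1 | 0 = 1
~Q = ~1/6 = 5/6
((P -> P) | P) -> ~Q = 1 -> 5/6 = 5/6
~R = ~1/6 = 5/6
~R | R = 5/6 | 1/6 = 5/6
(((P -> P) | P) -> ~Q) | (~R | R) = 5/6 | 5/6 = 5/6
This gives 5/6 ≠ 1.

No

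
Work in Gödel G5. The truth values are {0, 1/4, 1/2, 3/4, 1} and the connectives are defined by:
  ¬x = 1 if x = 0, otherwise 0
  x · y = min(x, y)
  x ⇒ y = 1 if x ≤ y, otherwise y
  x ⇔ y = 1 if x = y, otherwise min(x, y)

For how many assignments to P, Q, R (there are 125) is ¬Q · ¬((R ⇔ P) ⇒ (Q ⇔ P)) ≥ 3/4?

value 1: 16 assignments (counts)
value 0: 109 assignments
So 16 of the 125 assignments meet the threshold.

16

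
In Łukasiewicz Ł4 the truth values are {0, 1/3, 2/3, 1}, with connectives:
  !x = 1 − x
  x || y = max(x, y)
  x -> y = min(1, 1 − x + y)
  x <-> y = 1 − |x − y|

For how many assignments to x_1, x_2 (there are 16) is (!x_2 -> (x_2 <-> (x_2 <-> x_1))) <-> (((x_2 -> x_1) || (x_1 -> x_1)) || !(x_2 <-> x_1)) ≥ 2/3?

14

x_1 = 0, x_2 = 0 ↦ 0  <
x_1 = 0, x_2 = 1/3 ↦ 1  ≥
x_1 = 0, x_2 = 2/3 ↦ 1  ≥
x_1 = 0, x_2 = 1 ↦ 1  ≥
x_1 = 1/3, x_2 = 0 ↦ 1/3  <
x_1 = 1/3, x_2 = 1/3 ↦ 2/3  ≥
x_1 = 1/3, x_2 = 2/3 ↦ 1  ≥
x_1 = 1/3, x_2 = 1 ↦ 1  ≥
x_1 = 2/3, x_2 = 0 ↦ 2/3  ≥
x_1 = 2/3, x_2 = 1/3 ↦ 1  ≥
x_1 = 2/3, x_2 = 2/3 ↦ 1  ≥
x_1 = 2/3, x_2 = 1 ↦ 1  ≥
x_1 = 1, x_2 = 0 ↦ 1  ≥
x_1 = 1, x_2 = 1/3 ↦ 1  ≥
x_1 = 1, x_2 = 2/3 ↦ 1  ≥
x_1 = 1, x_2 = 1 ↦ 1  ≥
So 14 of the 16 assignments meet the threshold.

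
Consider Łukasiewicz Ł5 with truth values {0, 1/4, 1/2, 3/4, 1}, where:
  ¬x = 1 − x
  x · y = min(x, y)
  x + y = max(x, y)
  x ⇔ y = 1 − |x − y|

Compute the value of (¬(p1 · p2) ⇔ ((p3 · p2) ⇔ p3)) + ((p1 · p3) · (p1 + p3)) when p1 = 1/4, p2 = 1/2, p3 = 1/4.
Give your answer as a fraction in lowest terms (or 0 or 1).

3/4

p1 · p2 = 1/4 · 1/2 = 1/4
¬(p1 · p2) = ¬1/4 = 3/4
p3 · p2 = 1/4 · 1/2 = 1/4
(p3 · p2) ⇔ p3 = 1/4 ⇔ 1/4 = 1
¬(p1 · p2) ⇔ ((p3 · p2) ⇔ p3) = 3/4 ⇔ 1 = 3/4
p1 · p3 = 1/4 · 1/4 = 1/4
p1 + p3 = 1/4 + 1/4 = 1/4
(p1 · p3) · (p1 + p3) = 1/4 · 1/4 = 1/4
(¬(p1 · p2) ⇔ ((p3 · p2) ⇔ p3)) + ((p1 · p3) · (p1 + p3)) = 3/4 + 1/4 = 3/4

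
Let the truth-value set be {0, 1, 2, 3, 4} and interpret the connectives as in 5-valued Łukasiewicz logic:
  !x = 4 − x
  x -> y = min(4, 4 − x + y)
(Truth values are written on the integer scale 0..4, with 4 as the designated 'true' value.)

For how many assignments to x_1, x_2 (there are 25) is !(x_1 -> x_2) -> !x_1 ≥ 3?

value 4: 19 assignments (counts)
value 3: 2 assignments (counts)
value 2: 2 assignments
value 1: 1 assignment
value 0: 1 assignment
So 21 of the 25 assignments meet the threshold.

21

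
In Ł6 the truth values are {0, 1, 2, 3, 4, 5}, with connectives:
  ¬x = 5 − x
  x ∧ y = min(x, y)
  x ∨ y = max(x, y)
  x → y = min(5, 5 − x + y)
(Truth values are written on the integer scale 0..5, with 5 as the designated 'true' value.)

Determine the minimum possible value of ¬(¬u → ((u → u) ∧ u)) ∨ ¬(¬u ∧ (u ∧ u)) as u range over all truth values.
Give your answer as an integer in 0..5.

Take u = 2:
¬u = ¬2 = 3
u → u = 2 → 2 = 5
(u → u) ∧ u = 5 ∧ 2 = 2
¬u → ((u → u) ∧ u) = 3 → 2 = 4
¬(¬u → ((u → u) ∧ u)) = ¬4 = 1
¬u = ¬2 = 3
u ∧ u = 2 ∧ 2 = 2
¬u ∧ (u ∧ u) = 3 ∧ 2 = 2
¬(¬u ∧ (u ∧ u)) = ¬2 = 3
¬(¬u → ((u → u) ∧ u)) ∨ ¬(¬u ∧ (u ∧ u)) = 1 ∨ 3 = 3
No assignment yields a value below 3, so this is the minimum.

3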